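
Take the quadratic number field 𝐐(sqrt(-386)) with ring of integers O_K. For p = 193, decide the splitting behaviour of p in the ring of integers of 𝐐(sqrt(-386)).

Since -386 ≢ 1 mod 4, the ring of integers is ℤ[√-386] with discriminant 4·(-386) = -1544.
193 divides disc(K) = -1544, so 193 ramifies.

p ramifies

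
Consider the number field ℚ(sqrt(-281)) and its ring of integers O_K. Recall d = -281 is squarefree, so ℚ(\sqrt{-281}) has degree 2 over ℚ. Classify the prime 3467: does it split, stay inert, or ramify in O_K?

3467 splits in O_K

-281 mod 4 = 3, hence disc K = 4·(-281) = -1124 and O_K = ℤ[√-281].
Since gcd(3467, -1124) = 1 the prime 3467 does not ramify.
Euler's criterion: (-281)^1733 mod 3467 = 1. Thus (-281|3467) = 1.
(-281/3467) = 1, so 3467 splits.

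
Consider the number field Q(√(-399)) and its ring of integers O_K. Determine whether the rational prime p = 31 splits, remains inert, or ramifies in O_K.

Since -399 ≡ 1 mod 4, the ring of integers is ℤ[(1+√-399)/2] with discriminant -399.
Since gcd(31, -399) = 1 the prime 31 does not ramify.
(-399/31) = 4^15 mod 31 = 1, giving Legendre symbol 1.
d is a quadratic residue mod p, hence 31 splits in O_K.

splits completely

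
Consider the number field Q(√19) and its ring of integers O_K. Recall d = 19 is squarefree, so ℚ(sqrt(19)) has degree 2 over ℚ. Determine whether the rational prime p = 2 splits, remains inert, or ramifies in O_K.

2 is ramified

d = 19 ≡ 3 (mod 4), so O_K = ℤ[√19] and disc(K) = 4d = 76.
disc(K) = 76 = 2·38, so p = 2 is ramified.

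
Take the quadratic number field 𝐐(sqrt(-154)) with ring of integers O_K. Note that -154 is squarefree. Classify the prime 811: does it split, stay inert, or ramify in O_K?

splits completely

d = -154 ≡ 2 (mod 4), so O_K = ℤ[√-154] and disc(K) = 4d = -616.
disc(K) = -616 is not divisible by 811; 811 is unramified.
Legendre symbol by Euler's criterion: (-154/811) ≡ (-154)^405 ≡ 1 (mod 811), i.e. (-154/811) = 1.
d is a quadratic residue mod p, hence 811 splits in O_K.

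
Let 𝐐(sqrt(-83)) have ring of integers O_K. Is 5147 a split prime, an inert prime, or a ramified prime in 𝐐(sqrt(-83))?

d = -83 ≡ 1 (mod 4), so O_K = ℤ[(1+√-83)/2] and disc(K) = d = -83.
disc(K) = -83 is not divisible by 5147; 5147 is unramified.
(-83/5147) = 5064^2573 mod 5147 = 1, giving Legendre symbol 1.
Legendre symbol 1 ⇒ 5147 is split.

p splits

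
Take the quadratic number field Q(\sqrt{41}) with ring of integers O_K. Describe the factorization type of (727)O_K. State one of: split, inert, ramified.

41 mod 4 = 1, hence disc K = 41 and O_K = ℤ[(1+√41)/2].
disc(K) = 41 is not divisible by 727; 727 is unramified.
Compute (41/727) via Euler: 41^((727-1)/2) mod 727 = 726, so (41/727) = -1.
Legendre symbol -1 ⇒ 727 is inert.

p is inert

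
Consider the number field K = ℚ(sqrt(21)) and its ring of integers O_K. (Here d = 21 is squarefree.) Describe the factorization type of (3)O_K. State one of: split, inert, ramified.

d = 21 ≡ 1 (mod 4), so O_K = ℤ[(1+√21)/2] and disc(K) = d = 21.
Ramification test: 3 | 21. The prime 3 ramifies in K.

3 is ramified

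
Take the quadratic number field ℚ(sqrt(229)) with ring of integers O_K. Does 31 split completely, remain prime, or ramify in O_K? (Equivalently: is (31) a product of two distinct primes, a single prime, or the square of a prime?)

31 remains inert

229 mod 4 = 1, hence disc K = 229 and O_K = ℤ[(1+√229)/2].
disc(K) = 229 is not divisible by 31; 31 is unramified.
Euler's criterion: 229^15 mod 31 = 30. Thus (229|31) = -1.
(229/31) = -1, so 31 is inert.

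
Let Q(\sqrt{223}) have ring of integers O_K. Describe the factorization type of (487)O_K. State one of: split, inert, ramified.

p is inert

223 mod 4 = 3, hence disc K = 4·223 = 892 and O_K = ℤ[√223].
Since gcd(487, 892) = 1 the prime 487 does not ramify.
Legendre symbol by Euler's criterion: (223/487) ≡ 223^243 ≡ 486 (mod 487), i.e. (223/487) = -1.
d is a non-residue mod p, hence 487 remains inert in O_K.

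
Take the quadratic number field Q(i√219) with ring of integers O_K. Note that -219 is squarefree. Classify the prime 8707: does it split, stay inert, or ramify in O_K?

d = -219 ≡ 1 (mod 4), so O_K = ℤ[(1+√-219)/2] and disc(K) = d = -219.
Since gcd(8707, -219) = 1 the prime 8707 does not ramify.
Legendre symbol by Euler's criterion: (-219/8707) ≡ (-219)^4353 ≡ 8706 (mod 8707), i.e. (-219/8707) = -1.
Legendre symbol -1 ⇒ 8707 is inert.

remains prime (inert)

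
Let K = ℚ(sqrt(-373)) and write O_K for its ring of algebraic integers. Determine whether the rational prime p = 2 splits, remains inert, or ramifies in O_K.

Since -373 ≢ 1 mod 4, the ring of integers is ℤ[√-373] with discriminant 4·(-373) = -1492.
disc(K) = -1492 = 2·(-746), so p = 2 is ramified.

ramified — (2) = 𝔭²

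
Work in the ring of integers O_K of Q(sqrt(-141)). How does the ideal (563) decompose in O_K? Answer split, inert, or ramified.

Since -141 ≢ 1 mod 4, the ring of integers is ℤ[√-141] with discriminant 4·(-141) = -564.
disc(K) = -564 is not divisible by 563; 563 is unramified.
Legendre symbol by Euler's criterion: (-141/563) ≡ (-141)^281 ≡ 562 (mod 563), i.e. (-141/563) = -1.
Legendre symbol -1 ⇒ 563 is inert.

563 remains inert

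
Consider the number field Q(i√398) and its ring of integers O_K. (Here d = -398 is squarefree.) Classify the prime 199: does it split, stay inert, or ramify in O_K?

ramifies in O_K

-398 mod 4 = 2, hence disc K = 4·(-398) = -1592 and O_K = ℤ[√-398].
199 divides disc(K) = -1592, so 199 ramifies.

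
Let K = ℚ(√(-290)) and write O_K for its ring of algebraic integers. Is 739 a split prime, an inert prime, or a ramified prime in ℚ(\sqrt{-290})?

remains prime (inert)

-290 mod 4 = 2, hence disc K = 4·(-290) = -1160 and O_K = ℤ[√-290].
disc(K) = -1160 is not divisible by 739; 739 is unramified.
Compute (-290/739) via Euler: 449^((739-1)/2) mod 739 = 738, so (-290/739) = -1.
(-290/739) = -1, so 739 is inert.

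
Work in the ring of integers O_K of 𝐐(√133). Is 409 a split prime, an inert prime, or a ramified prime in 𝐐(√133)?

Since 133 ≡ 1 mod 4, the ring of integers is ℤ[(1+√133)/2] with discriminant 133.
409 ∤ 133, so 409 is unramified.
Legendre symbol by Euler's criterion: (133/409) ≡ 133^204 ≡ 1 (mod 409), i.e. (133/409) = 1.
d is a quadratic residue mod p, hence 409 splits in O_K.

splits completely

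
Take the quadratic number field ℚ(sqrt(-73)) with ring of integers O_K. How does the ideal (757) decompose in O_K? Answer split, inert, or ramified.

splits completely

d = -73 ≡ 3 (mod 4), so O_K = ℤ[√-73] and disc(K) = 4d = -292.
disc(K) = -292 is not divisible by 757; 757 is unramified.
Euler's criterion: (-73)^378 mod 757 = 1. Thus (-73|757) = 1.
d is a quadratic residue mod p, hence 757 splits in O_K.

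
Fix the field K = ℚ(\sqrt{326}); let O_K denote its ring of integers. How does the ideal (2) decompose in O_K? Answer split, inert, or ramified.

Since 326 ≢ 1 mod 4, the ring of integers is ℤ[√326] with discriminant 4·326 = 1304.
Ramification test: 2 | 1304. The prime 2 ramifies in K.

p ramifies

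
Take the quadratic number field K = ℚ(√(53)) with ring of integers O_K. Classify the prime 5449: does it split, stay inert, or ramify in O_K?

53 mod 4 = 1, hence disc K = 53 and O_K = ℤ[(1+√53)/2].
disc(K) = 53 is not divisible by 5449; 5449 is unramified.
(53/5449) = 53^2724 mod 5449 = 1, giving Legendre symbol 1.
Legendre symbol 1 ⇒ 5449 is split.

5449 splits in O_K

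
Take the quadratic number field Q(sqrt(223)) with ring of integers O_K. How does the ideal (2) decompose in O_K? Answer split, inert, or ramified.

ramified — (2) = 𝔭²

d = 223 ≡ 3 (mod 4), so O_K = ℤ[√223] and disc(K) = 4d = 892.
2 divides disc(K) = 892, so 2 ramifies.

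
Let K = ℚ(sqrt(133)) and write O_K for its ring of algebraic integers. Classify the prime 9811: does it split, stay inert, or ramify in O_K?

split — (9811) = 𝔭₁𝔭₂ with 𝔭₁ ≠ 𝔭₂

d = 133 ≡ 1 (mod 4), so O_K = ℤ[(1+√133)/2] and disc(K) = d = 133.
Since gcd(9811, 133) = 1 the prime 9811 does not ramify.
(133/9811) = 133^4905 mod 9811 = 1, giving Legendre symbol 1.
(133/9811) = 1, so 9811 splits.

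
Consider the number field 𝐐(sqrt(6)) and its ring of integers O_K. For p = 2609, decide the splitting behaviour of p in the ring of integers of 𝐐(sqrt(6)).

6 mod 4 = 2, hence disc K = 4·6 = 24 and O_K = ℤ[√6].
2609 ∤ 24, so 2609 is unramified.
Legendre symbol by Euler's criterion: (6/2609) ≡ 6^1304 ≡ 2608 (mod 2609), i.e. (6/2609) = -1.
(6/2609) = -1, so 2609 is inert.

2609 remains inert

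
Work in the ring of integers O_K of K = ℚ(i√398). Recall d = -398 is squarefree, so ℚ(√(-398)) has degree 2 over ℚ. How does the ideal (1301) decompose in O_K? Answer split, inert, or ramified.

Since -398 ≢ 1 mod 4, the ring of integers is ℤ[√-398] with discriminant 4·(-398) = -1592.
1301 ∤ -1592, so 1301 is unramified.
Euler's criterion: (-398)^650 mod 1301 = 1. Thus (-398|1301) = 1.
(-398/1301) = 1, so 1301 splits.

split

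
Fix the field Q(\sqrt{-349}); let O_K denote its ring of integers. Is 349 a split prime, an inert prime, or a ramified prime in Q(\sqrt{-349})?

d = -349 ≡ 3 (mod 4), so O_K = ℤ[√-349] and disc(K) = 4d = -1396.
disc(K) = -1396 = 349·(-4), so p = 349 is ramified.

p ramifies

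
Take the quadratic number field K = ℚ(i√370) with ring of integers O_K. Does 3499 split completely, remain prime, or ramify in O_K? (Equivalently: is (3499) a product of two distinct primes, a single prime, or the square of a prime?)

split

Since -370 ≢ 1 mod 4, the ring of integers is ℤ[√-370] with discriminant 4·(-370) = -1480.
3499 ∤ -1480, so 3499 is unramified.
(-370/3499) = 3129^1749 mod 3499 = 1, giving Legendre symbol 1.
d is a quadratic residue mod p, hence 3499 splits in O_K.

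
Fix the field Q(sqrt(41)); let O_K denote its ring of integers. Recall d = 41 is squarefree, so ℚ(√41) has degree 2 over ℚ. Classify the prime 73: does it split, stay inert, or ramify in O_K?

d = 41 ≡ 1 (mod 4), so O_K = ℤ[(1+√41)/2] and disc(K) = d = 41.
disc(K) = 41 is not divisible by 73; 73 is unramified.
(41/73) = 41^36 mod 73 = 1, giving Legendre symbol 1.
Legendre symbol 1 ⇒ 73 is split.

splits completely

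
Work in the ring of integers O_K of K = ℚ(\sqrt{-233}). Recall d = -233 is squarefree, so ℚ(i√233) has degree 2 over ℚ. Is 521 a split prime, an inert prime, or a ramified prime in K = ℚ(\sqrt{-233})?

d = -233 ≡ 3 (mod 4), so O_K = ℤ[√-233] and disc(K) = 4d = -932.
disc(K) = -932 is not divisible by 521; 521 is unramified.
(-233/521) = 288^260 mod 521 = 1, giving Legendre symbol 1.
Legendre symbol 1 ⇒ 521 is split.

split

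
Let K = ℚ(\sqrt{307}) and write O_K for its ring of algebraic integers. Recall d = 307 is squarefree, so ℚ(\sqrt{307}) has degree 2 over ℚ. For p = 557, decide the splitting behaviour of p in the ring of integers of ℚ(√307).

d = 307 ≡ 3 (mod 4), so O_K = ℤ[√307] and disc(K) = 4d = 1228.
557 ∤ 1228, so 557 is unramified.
Legendre symbol by Euler's criterion: (307/557) ≡ 307^278 ≡ 1 (mod 557), i.e. (307/557) = 1.
Legendre symbol 1 ⇒ 557 is split.

p splits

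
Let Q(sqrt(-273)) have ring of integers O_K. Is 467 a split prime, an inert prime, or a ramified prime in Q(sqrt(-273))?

inert — (467) stays prime in O_K

Since -273 ≢ 1 mod 4, the ring of integers is ℤ[√-273] with discriminant 4·(-273) = -1092.
Since gcd(467, -1092) = 1 the prime 467 does not ramify.
(-273/467) = 194^233 mod 467 = 466, giving Legendre symbol -1.
(-273/467) = -1, so 467 is inert.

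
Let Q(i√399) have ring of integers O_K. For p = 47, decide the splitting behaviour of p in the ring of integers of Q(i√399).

-399 mod 4 = 1, hence disc K = -399 and O_K = ℤ[(1+√-399)/2].
Since gcd(47, -399) = 1 the prime 47 does not ramify.
Euler's criterion: (-399)^23 mod 47 = 1. Thus (-399|47) = 1.
d is a quadratic residue mod p, hence 47 splits in O_K.

splits completely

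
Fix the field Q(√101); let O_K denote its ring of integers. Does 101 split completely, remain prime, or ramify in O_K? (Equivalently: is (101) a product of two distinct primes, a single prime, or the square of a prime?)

d = 101 ≡ 1 (mod 4), so O_K = ℤ[(1+√101)/2] and disc(K) = d = 101.
Ramification test: 101 | 101. The prime 101 ramifies in K.

p ramifies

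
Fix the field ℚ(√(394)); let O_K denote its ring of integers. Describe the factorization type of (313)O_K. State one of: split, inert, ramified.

split

Since 394 ≢ 1 mod 4, the ring of integers is ℤ[√394] with discriminant 4·394 = 1576.
disc(K) = 1576 is not divisible by 313; 313 is unramified.
Legendre symbol by Euler's criterion: (394/313) ≡ 394^156 ≡ 1 (mod 313), i.e. (394/313) = 1.
d is a quadratic residue mod p, hence 313 splits in O_K.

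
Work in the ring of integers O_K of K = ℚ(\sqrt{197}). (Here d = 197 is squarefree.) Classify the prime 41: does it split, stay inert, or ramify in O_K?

Since 197 ≡ 1 mod 4, the ring of integers is ℤ[(1+√197)/2] with discriminant 197.
Since gcd(41, 197) = 1 the prime 41 does not ramify.
Legendre symbol by Euler's criterion: (197/41) ≡ 197^20 ≡ 1 (mod 41), i.e. (197/41) = 1.
Legendre symbol 1 ⇒ 41 is split.

split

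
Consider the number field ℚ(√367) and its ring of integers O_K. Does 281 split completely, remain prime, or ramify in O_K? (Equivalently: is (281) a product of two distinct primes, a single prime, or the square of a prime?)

367 mod 4 = 3, hence disc K = 4·367 = 1468 and O_K = ℤ[√367].
disc(K) = 1468 is not divisible by 281; 281 is unramified.
Compute (367/281) via Euler: 86^((281-1)/2) mod 281 = 1, so (367/281) = 1.
(367/281) = 1, so 281 splits.

split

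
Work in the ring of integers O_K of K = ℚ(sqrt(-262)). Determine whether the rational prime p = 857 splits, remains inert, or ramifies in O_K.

-262 mod 4 = 2, hence disc K = 4·(-262) = -1048 and O_K = ℤ[√-262].
857 ∤ -1048, so 857 is unramified.
Compute (-262/857) via Euler: 595^((857-1)/2) mod 857 = 856, so (-262/857) = -1.
d is a non-residue mod p, hence 857 remains inert in O_K.

p is inert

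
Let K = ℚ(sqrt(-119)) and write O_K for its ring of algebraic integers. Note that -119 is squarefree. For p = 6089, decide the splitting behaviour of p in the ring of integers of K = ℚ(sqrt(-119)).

-119 mod 4 = 1, hence disc K = -119 and O_K = ℤ[(1+√-119)/2].
6089 ∤ -119, so 6089 is unramified.
(-119/6089) = 5970^3044 mod 6089 = 1, giving Legendre symbol 1.
(-119/6089) = 1, so 6089 splits.

p splits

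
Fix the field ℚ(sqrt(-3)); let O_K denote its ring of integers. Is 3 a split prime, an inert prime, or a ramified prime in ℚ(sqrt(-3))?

3 is ramified

d = -3 ≡ 1 (mod 4), so O_K = ℤ[(1+√-3)/2] and disc(K) = d = -3.
3 divides disc(K) = -3, so 3 ramifies.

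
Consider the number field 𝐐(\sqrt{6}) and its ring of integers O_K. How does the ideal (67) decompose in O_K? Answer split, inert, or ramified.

d = 6 ≡ 2 (mod 4), so O_K = ℤ[√6] and disc(K) = 4d = 24.
disc(K) = 24 is not divisible by 67; 67 is unramified.
Compute (6/67) via Euler: 6^((67-1)/2) mod 67 = 1, so (6/67) = 1.
d is a quadratic residue mod p, hence 67 splits in O_K.

split — (67) = 𝔭₁𝔭₂ with 𝔭₁ ≠ 𝔭₂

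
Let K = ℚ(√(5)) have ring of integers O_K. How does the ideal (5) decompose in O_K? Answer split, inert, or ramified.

5 mod 4 = 1, hence disc K = 5 and O_K = ℤ[(1+√5)/2].
disc(K) = 5 = 5·1, so p = 5 is ramified.

ramified — (5) = 𝔭²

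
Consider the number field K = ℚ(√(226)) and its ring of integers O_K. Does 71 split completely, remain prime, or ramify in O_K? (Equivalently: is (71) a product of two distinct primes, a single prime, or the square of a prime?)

d = 226 ≡ 2 (mod 4), so O_K = ℤ[√226] and disc(K) = 4d = 904.
Since gcd(71, 904) = 1 the prime 71 does not ramify.
(226/71) = 13^35 mod 71 = 70, giving Legendre symbol -1.
(226/71) = -1, so 71 is inert.

inert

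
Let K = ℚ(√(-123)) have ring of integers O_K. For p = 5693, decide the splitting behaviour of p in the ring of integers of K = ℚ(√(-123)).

5693 splits in O_K

d = -123 ≡ 1 (mod 4), so O_K = ℤ[(1+√-123)/2] and disc(K) = d = -123.
5693 ∤ -123, so 5693 is unramified.
(-123/5693) = 5570^2846 mod 5693 = 1, giving Legendre symbol 1.
Legendre symbol 1 ⇒ 5693 is split.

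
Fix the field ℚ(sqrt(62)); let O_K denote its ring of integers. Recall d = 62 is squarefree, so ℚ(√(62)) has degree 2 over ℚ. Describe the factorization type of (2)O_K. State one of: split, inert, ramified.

Since 62 ≢ 1 mod 4, the ring of integers is ℤ[√62] with discriminant 4·62 = 248.
disc(K) = 248 = 2·124, so p = 2 is ramified.

ramified — (2) = 𝔭²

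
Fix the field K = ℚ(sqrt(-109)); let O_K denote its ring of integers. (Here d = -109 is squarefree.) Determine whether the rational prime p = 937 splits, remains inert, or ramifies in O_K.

-109 mod 4 = 3, hence disc K = 4·(-109) = -436 and O_K = ℤ[√-109].
disc(K) = -436 is not divisible by 937; 937 is unramified.
(-109/937) = 828^468 mod 937 = 936, giving Legendre symbol -1.
(-109/937) = -1, so 937 is inert.

937 remains inert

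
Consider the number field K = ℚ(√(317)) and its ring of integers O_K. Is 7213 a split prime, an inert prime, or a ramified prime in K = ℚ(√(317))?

317 mod 4 = 1, hence disc K = 317 and O_K = ℤ[(1+√317)/2].
Since gcd(7213, 317) = 1 the prime 7213 does not ramify.
Euler's criterion: 317^3606 mod 7213 = 7212. Thus (317|7213) = -1.
(317/7213) = -1, so 7213 is inert.

inert — (7213) stays prime in O_K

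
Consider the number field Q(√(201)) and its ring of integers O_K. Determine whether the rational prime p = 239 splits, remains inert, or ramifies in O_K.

201 mod 4 = 1, hence disc K = 201 and O_K = ℤ[(1+√201)/2].
239 ∤ 201, so 239 is unramified.
(201/239) = 201^119 mod 239 = 1, giving Legendre symbol 1.
(201/239) = 1, so 239 splits.

splits completely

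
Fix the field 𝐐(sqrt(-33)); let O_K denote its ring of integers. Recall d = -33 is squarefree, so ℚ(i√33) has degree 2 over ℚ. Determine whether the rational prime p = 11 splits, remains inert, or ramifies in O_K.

ramified — (11) = 𝔭²

Since -33 ≢ 1 mod 4, the ring of integers is ℤ[√-33] with discriminant 4·(-33) = -132.
11 divides disc(K) = -132, so 11 ramifies.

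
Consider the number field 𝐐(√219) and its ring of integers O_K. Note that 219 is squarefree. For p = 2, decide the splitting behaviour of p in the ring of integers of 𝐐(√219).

2 is ramified

219 mod 4 = 3, hence disc K = 4·219 = 876 and O_K = ℤ[√219].
disc(K) = 876 = 2·438, so p = 2 is ramified.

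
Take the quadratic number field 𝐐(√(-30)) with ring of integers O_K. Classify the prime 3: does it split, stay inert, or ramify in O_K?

-30 mod 4 = 2, hence disc K = 4·(-30) = -120 and O_K = ℤ[√-30].
disc(K) = -120 = 3·(-40), so p = 3 is ramified.

ramifies in O_K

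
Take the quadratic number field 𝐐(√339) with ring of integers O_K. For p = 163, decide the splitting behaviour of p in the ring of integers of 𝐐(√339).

remains prime (inert)

Since 339 ≢ 1 mod 4, the ring of integers is ℤ[√339] with discriminant 4·339 = 1356.
Since gcd(163, 1356) = 1 the prime 163 does not ramify.
Legendre symbol by Euler's criterion: (339/163) ≡ 339^81 ≡ 162 (mod 163), i.e. (339/163) = -1.
Legendre symbol -1 ⇒ 163 is inert.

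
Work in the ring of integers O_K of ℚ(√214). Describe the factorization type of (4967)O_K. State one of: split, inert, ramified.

214 mod 4 = 2, hence disc K = 4·214 = 856 and O_K = ℤ[√214].
disc(K) = 856 is not divisible by 4967; 4967 is unramified.
(214/4967) = 214^2483 mod 4967 = 1, giving Legendre symbol 1.
(214/4967) = 1, so 4967 splits.

splits completely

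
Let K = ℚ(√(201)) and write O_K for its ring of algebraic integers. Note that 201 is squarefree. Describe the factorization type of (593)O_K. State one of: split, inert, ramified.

593 splits in O_K

d = 201 ≡ 1 (mod 4), so O_K = ℤ[(1+√201)/2] and disc(K) = d = 201.
disc(K) = 201 is not divisible by 593; 593 is unramified.
Compute (201/593) via Euler: 201^((593-1)/2) mod 593 = 1, so (201/593) = 1.
d is a quadratic residue mod p, hence 593 splits in O_K.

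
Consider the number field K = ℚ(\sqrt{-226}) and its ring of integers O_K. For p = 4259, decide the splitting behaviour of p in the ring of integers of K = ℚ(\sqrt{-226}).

d = -226 ≡ 2 (mod 4), so O_K = ℤ[√-226] and disc(K) = 4d = -904.
disc(K) = -904 is not divisible by 4259; 4259 is unramified.
Compute (-226/4259) via Euler: 4033^((4259-1)/2) mod 4259 = 4258, so (-226/4259) = -1.
(-226/4259) = -1, so 4259 is inert.

inert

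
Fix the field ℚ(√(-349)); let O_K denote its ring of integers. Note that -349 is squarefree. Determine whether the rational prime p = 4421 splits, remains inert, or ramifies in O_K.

4421 splits in O_K

d = -349 ≡ 3 (mod 4), so O_K = ℤ[√-349] and disc(K) = 4d = -1396.
Since gcd(4421, -1396) = 1 the prime 4421 does not ramify.
Legendre symbol by Euler's criterion: (-349/4421) ≡ (-349)^2210 ≡ 1 (mod 4421), i.e. (-349/4421) = 1.
d is a quadratic residue mod p, hence 4421 splits in O_K.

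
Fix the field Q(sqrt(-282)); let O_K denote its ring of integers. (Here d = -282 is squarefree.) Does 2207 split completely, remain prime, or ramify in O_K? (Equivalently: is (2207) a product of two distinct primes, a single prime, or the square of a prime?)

d = -282 ≡ 2 (mod 4), so O_K = ℤ[√-282] and disc(K) = 4d = -1128.
Since gcd(2207, -1128) = 1 the prime 2207 does not ramify.
(-282/2207) = 1925^1103 mod 2207 = 2206, giving Legendre symbol -1.
(-282/2207) = -1, so 2207 is inert.

remains prime (inert)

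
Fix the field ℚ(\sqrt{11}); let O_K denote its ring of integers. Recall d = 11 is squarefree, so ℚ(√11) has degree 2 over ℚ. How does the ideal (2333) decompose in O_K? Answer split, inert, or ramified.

Since 11 ≢ 1 mod 4, the ring of integers is ℤ[√11] with discriminant 4·11 = 44.
2333 ∤ 44, so 2333 is unramified.
Euler's criterion: 11^1166 mod 2333 = 1. Thus (11|2333) = 1.
d is a quadratic residue mod p, hence 2333 splits in O_K.

split — (2333) = 𝔭₁𝔭₂ with 𝔭₁ ≠ 𝔭₂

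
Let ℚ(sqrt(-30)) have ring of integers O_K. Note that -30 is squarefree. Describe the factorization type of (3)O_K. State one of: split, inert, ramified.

p ramifies

-30 mod 4 = 2, hence disc K = 4·(-30) = -120 and O_K = ℤ[√-30].
3 divides disc(K) = -120, so 3 ramifies.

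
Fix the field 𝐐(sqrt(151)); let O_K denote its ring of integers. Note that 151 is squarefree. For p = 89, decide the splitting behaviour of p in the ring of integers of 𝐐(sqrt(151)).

89 remains inert

d = 151 ≡ 3 (mod 4), so O_K = ℤ[√151] and disc(K) = 4d = 604.
disc(K) = 604 is not divisible by 89; 89 is unramified.
Compute (151/89) via Euler: 62^((89-1)/2) mod 89 = 88, so (151/89) = -1.
Legendre symbol -1 ⇒ 89 is inert.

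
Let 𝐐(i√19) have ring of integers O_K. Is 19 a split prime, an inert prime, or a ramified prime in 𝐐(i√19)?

19 is ramified

Since -19 ≡ 1 mod 4, the ring of integers is ℤ[(1+√-19)/2] with discriminant -19.
disc(K) = -19 = 19·(-1), so p = 19 is ramified.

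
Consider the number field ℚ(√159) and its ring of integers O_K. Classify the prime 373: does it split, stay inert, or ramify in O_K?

Since 159 ≢ 1 mod 4, the ring of integers is ℤ[√159] with discriminant 4·159 = 636.
373 ∤ 636, so 373 is unramified.
Legendre symbol by Euler's criterion: (159/373) ≡ 159^186 ≡ 372 (mod 373), i.e. (159/373) = -1.
(159/373) = -1, so 373 is inert.

inert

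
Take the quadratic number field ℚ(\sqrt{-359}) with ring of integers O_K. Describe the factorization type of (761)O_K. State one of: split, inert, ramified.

761 remains inert

Since -359 ≡ 1 mod 4, the ring of integers is ℤ[(1+√-359)/2] with discriminant -359.
761 ∤ -359, so 761 is unramified.
Legendre symbol by Euler's criterion: (-359/761) ≡ (-359)^380 ≡ 760 (mod 761), i.e. (-359/761) = -1.
Legendre symbol -1 ⇒ 761 is inert.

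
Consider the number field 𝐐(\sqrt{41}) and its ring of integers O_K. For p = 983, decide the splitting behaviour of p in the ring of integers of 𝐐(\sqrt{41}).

p splits

Since 41 ≡ 1 mod 4, the ring of integers is ℤ[(1+√41)/2] with discriminant 41.
Since gcd(983, 41) = 1 the prime 983 does not ramify.
Euler's criterion: 41^491 mod 983 = 1. Thus (41|983) = 1.
(41/983) = 1, so 983 splits.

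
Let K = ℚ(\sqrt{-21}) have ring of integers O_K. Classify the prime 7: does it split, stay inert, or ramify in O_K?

d = -21 ≡ 3 (mod 4), so O_K = ℤ[√-21] and disc(K) = 4d = -84.
disc(K) = -84 = 7·(-12), so p = 7 is ramified.

ramifies in O_K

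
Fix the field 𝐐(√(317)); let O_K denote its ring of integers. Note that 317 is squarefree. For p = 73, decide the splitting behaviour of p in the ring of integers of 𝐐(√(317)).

splits completely

d = 317 ≡ 1 (mod 4), so O_K = ℤ[(1+√317)/2] and disc(K) = d = 317.
73 ∤ 317, so 73 is unramified.
Compute (317/73) via Euler: 25^((73-1)/2) mod 73 = 1, so (317/73) = 1.
Legendre symbol 1 ⇒ 73 is split.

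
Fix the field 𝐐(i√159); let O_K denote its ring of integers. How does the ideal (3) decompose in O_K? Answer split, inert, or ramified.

ramified — (3) = 𝔭²

Since -159 ≡ 1 mod 4, the ring of integers is ℤ[(1+√-159)/2] with discriminant -159.
3 divides disc(K) = -159, so 3 ramifies.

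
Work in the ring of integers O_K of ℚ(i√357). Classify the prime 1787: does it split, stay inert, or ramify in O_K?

Since -357 ≢ 1 mod 4, the ring of integers is ℤ[√-357] with discriminant 4·(-357) = -1428.
1787 ∤ -1428, so 1787 is unramified.
Euler's criterion: (-357)^893 mod 1787 = 1. Thus (-357|1787) = 1.
Legendre symbol 1 ⇒ 1787 is split.

split — (1787) = 𝔭₁𝔭₂ with 𝔭₁ ≠ 𝔭₂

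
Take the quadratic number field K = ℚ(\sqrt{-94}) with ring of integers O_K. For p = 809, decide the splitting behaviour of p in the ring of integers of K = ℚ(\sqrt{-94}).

inert — (809) stays prime in O_K

d = -94 ≡ 2 (mod 4), so O_K = ℤ[√-94] and disc(K) = 4d = -376.
disc(K) = -376 is not divisible by 809; 809 is unramified.
(-94/809) = 715^404 mod 809 = 808, giving Legendre symbol -1.
Legendre symbol -1 ⇒ 809 is inert.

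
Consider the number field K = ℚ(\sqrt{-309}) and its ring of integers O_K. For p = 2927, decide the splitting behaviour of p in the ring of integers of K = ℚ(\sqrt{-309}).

d = -309 ≡ 3 (mod 4), so O_K = ℤ[√-309] and disc(K) = 4d = -1236.
Since gcd(2927, -1236) = 1 the prime 2927 does not ramify.
Legendre symbol by Euler's criterion: (-309/2927) ≡ (-309)^1463 ≡ 2926 (mod 2927), i.e. (-309/2927) = -1.
d is a non-residue mod p, hence 2927 remains inert in O_K.

2927 remains inert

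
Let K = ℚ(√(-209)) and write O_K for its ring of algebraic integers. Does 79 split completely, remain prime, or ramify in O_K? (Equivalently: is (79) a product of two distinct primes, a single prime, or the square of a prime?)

79 remains inert

Since -209 ≢ 1 mod 4, the ring of integers is ℤ[√-209] with discriminant 4·(-209) = -836.
Since gcd(79, -836) = 1 the prime 79 does not ramify.
Euler's criterion: (-209)^39 mod 79 = 78. Thus (-209|79) = -1.
Legendre symbol -1 ⇒ 79 is inert.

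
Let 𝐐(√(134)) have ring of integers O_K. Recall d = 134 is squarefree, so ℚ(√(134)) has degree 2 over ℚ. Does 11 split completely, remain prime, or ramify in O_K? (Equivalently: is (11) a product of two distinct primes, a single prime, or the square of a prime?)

Since 134 ≢ 1 mod 4, the ring of integers is ℤ[√134] with discriminant 4·134 = 536.
Since gcd(11, 536) = 1 the prime 11 does not ramify.
Legendre symbol by Euler's criterion: (134/11) ≡ 134^5 ≡ 10 (mod 11), i.e. (134/11) = -1.
(134/11) = -1, so 11 is inert.

inert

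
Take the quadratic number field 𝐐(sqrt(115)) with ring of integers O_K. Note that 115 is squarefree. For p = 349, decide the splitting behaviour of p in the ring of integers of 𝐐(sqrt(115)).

split — (349) = 𝔭₁𝔭₂ with 𝔭₁ ≠ 𝔭₂

d = 115 ≡ 3 (mod 4), so O_K = ℤ[√115] and disc(K) = 4d = 460.
Since gcd(349, 460) = 1 the prime 349 does not ramify.
Compute (115/349) via Euler: 115^((349-1)/2) mod 349 = 1, so (115/349) = 1.
Legendre symbol 1 ⇒ 349 is split.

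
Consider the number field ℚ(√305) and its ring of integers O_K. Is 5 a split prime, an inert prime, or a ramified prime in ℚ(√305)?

d = 305 ≡ 1 (mod 4), so O_K = ℤ[(1+√305)/2] and disc(K) = d = 305.
Ramification test: 5 | 305. The prime 5 ramifies in K.

ramified — (5) = 𝔭²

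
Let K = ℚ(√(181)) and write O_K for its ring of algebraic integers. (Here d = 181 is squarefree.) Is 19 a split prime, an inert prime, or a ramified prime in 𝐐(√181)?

d = 181 ≡ 1 (mod 4), so O_K = ℤ[(1+√181)/2] and disc(K) = d = 181.
19 ∤ 181, so 19 is unramified.
Legendre symbol by Euler's criterion: (181/19) ≡ 181^9 ≡ 18 (mod 19), i.e. (181/19) = -1.
Legendre symbol -1 ⇒ 19 is inert.

19 remains inert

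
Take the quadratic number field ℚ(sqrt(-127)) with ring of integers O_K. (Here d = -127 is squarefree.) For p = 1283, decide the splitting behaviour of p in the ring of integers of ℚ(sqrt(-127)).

d = -127 ≡ 1 (mod 4), so O_K = ℤ[(1+√-127)/2] and disc(K) = d = -127.
1283 ∤ -127, so 1283 is unramified.
Legendre symbol by Euler's criterion: (-127/1283) ≡ (-127)^641 ≡ 1 (mod 1283), i.e. (-127/1283) = 1.
(-127/1283) = 1, so 1283 splits.

p splits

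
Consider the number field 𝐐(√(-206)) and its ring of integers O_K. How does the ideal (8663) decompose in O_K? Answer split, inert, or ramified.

d = -206 ≡ 2 (mod 4), so O_K = ℤ[√-206] and disc(K) = 4d = -824.
Since gcd(8663, -824) = 1 the prime 8663 does not ramify.
Euler's criterion: (-206)^4331 mod 8663 = 8662. Thus (-206|8663) = -1.
(-206/8663) = -1, so 8663 is inert.

inert — (8663) stays prime in O_K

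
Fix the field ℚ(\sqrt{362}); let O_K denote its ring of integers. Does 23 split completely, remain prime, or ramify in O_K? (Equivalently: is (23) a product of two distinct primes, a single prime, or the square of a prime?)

23 remains inert

d = 362 ≡ 2 (mod 4), so O_K = ℤ[√362] and disc(K) = 4d = 1448.
23 ∤ 1448, so 23 is unramified.
Compute (362/23) via Euler: 17^((23-1)/2) mod 23 = 22, so (362/23) = -1.
Legendre symbol -1 ⇒ 23 is inert.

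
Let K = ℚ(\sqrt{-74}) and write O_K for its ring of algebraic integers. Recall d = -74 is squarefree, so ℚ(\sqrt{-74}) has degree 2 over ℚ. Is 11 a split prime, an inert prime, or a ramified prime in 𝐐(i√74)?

Since -74 ≢ 1 mod 4, the ring of integers is ℤ[√-74] with discriminant 4·(-74) = -296.
disc(K) = -296 is not divisible by 11; 11 is unramified.
Compute (-74/11) via Euler: 3^((11-1)/2) mod 11 = 1, so (-74/11) = 1.
(-74/11) = 1, so 11 splits.

split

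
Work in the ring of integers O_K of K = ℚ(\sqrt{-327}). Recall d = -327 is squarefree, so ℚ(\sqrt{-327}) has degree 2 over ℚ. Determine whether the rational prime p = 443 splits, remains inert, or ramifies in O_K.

443 remains inert

-327 mod 4 = 1, hence disc K = -327 and O_K = ℤ[(1+√-327)/2].
Since gcd(443, -327) = 1 the prime 443 does not ramify.
Compute (-327/443) via Euler: 116^((443-1)/2) mod 443 = 442, so (-327/443) = -1.
Legendre symbol -1 ⇒ 443 is inert.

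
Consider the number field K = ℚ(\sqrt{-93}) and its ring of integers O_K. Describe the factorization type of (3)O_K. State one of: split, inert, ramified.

ramified

-93 mod 4 = 3, hence disc K = 4·(-93) = -372 and O_K = ℤ[√-93].
disc(K) = -372 = 3·(-124), so p = 3 is ramified.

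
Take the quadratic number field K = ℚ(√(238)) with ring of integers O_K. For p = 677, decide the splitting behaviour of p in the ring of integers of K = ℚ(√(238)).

238 mod 4 = 2, hence disc K = 4·238 = 952 and O_K = ℤ[√238].
disc(K) = 952 is not divisible by 677; 677 is unramified.
Compute (238/677) via Euler: 238^((677-1)/2) mod 677 = 676, so (238/677) = -1.
Legendre symbol -1 ⇒ 677 is inert.

677 remains inert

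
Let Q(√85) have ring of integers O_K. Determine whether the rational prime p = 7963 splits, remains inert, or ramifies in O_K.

split — (7963) = 𝔭₁𝔭₂ with 𝔭₁ ≠ 𝔭₂

Since 85 ≡ 1 mod 4, the ring of integers is ℤ[(1+√85)/2] with discriminant 85.
Since gcd(7963, 85) = 1 the prime 7963 does not ramify.
Legendre symbol by Euler's criterion: (85/7963) ≡ 85^3981 ≡ 1 (mod 7963), i.e. (85/7963) = 1.
Legendre symbol 1 ⇒ 7963 is split.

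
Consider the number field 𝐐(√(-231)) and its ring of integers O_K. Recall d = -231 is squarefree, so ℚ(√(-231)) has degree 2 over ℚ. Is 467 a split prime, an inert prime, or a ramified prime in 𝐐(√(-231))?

-231 mod 4 = 1, hence disc K = -231 and O_K = ℤ[(1+√-231)/2].
disc(K) = -231 is not divisible by 467; 467 is unramified.
Compute (-231/467) via Euler: 236^((467-1)/2) mod 467 = 1, so (-231/467) = 1.
d is a quadratic residue mod p, hence 467 splits in O_K.

split — (467) = 𝔭₁𝔭₂ with 𝔭₁ ≠ 𝔭₂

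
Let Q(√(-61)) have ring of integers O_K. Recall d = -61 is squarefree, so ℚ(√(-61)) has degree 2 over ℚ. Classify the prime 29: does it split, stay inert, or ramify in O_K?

inert

Since -61 ≢ 1 mod 4, the ring of integers is ℤ[√-61] with discriminant 4·(-61) = -244.
Since gcd(29, -244) = 1 the prime 29 does not ramify.
(-61/29) = 26^14 mod 29 = 28, giving Legendre symbol -1.
d is a non-residue mod p, hence 29 remains inert in O_K.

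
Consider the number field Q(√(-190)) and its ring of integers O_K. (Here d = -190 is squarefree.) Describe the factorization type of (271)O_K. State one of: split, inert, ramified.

-190 mod 4 = 2, hence disc K = 4·(-190) = -760 and O_K = ℤ[√-190].
disc(K) = -760 is not divisible by 271; 271 is unramified.
(-190/271) = 81^135 mod 271 = 1, giving Legendre symbol 1.
d is a quadratic residue mod p, hence 271 splits in O_K.

split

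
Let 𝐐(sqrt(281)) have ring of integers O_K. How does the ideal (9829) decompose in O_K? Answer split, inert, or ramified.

remains prime (inert)

d = 281 ≡ 1 (mod 4), so O_K = ℤ[(1+√281)/2] and disc(K) = d = 281.
Since gcd(9829, 281) = 1 the prime 9829 does not ramify.
(281/9829) = 281^4914 mod 9829 = 9828, giving Legendre symbol -1.
Legendre symbol -1 ⇒ 9829 is inert.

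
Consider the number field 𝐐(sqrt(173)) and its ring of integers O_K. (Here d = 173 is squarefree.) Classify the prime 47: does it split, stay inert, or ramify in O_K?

d = 173 ≡ 1 (mod 4), so O_K = ℤ[(1+√173)/2] and disc(K) = d = 173.
Since gcd(47, 173) = 1 the prime 47 does not ramify.
(173/47) = 32^23 mod 47 = 1, giving Legendre symbol 1.
Legendre symbol 1 ⇒ 47 is split.

split — (47) = 𝔭₁𝔭₂ with 𝔭₁ ≠ 𝔭₂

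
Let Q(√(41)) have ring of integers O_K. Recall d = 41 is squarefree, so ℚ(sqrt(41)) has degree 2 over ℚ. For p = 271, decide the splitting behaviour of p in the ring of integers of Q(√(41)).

split — (271) = 𝔭₁𝔭₂ with 𝔭₁ ≠ 𝔭₂

41 mod 4 = 1, hence disc K = 41 and O_K = ℤ[(1+√41)/2].
271 ∤ 41, so 271 is unramified.
Euler's criterion: 41^135 mod 271 = 1. Thus (41|271) = 1.
Legendre symbol 1 ⇒ 271 is split.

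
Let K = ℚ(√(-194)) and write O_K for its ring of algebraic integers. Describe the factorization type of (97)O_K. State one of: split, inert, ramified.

ramifies in O_K

d = -194 ≡ 2 (mod 4), so O_K = ℤ[√-194] and disc(K) = 4d = -776.
97 divides disc(K) = -776, so 97 ramifies.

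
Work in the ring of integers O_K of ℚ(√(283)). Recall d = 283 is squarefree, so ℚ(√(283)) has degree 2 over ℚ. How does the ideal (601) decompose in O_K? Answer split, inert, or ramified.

remains prime (inert)

d = 283 ≡ 3 (mod 4), so O_K = ℤ[√283] and disc(K) = 4d = 1132.
601 ∤ 1132, so 601 is unramified.
Legendre symbol by Euler's criterion: (283/601) ≡ 283^300 ≡ 600 (mod 601), i.e. (283/601) = -1.
Legendre symbol -1 ⇒ 601 is inert.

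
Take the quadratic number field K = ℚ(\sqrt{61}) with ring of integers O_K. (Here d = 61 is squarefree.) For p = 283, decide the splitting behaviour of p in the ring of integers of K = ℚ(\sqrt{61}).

61 mod 4 = 1, hence disc K = 61 and O_K = ℤ[(1+√61)/2].
Since gcd(283, 61) = 1 the prime 283 does not ramify.
Legendre symbol by Euler's criterion: (61/283) ≡ 61^141 ≡ 1 (mod 283), i.e. (61/283) = 1.
(61/283) = 1, so 283 splits.

283 splits in O_K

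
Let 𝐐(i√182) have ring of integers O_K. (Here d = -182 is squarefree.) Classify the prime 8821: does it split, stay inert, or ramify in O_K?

p splits

Since -182 ≢ 1 mod 4, the ring of integers is ℤ[√-182] with discriminant 4·(-182) = -728.
disc(K) = -728 is not divisible by 8821; 8821 is unramified.
Euler's criterion: (-182)^4410 mod 8821 = 1. Thus (-182|8821) = 1.
(-182/8821) = 1, so 8821 splits.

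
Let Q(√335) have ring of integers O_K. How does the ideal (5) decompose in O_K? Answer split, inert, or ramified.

d = 335 ≡ 3 (mod 4), so O_K = ℤ[√335] and disc(K) = 4d = 1340.
disc(K) = 1340 = 5·268, so p = 5 is ramified.

p ramifies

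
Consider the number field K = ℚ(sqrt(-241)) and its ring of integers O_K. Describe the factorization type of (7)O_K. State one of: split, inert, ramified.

Since -241 ≢ 1 mod 4, the ring of integers is ℤ[√-241] with discriminant 4·(-241) = -964.
7 ∤ -964, so 7 is unramified.
(-241/7) = 4^3 mod 7 = 1, giving Legendre symbol 1.
(-241/7) = 1, so 7 splits.

p splits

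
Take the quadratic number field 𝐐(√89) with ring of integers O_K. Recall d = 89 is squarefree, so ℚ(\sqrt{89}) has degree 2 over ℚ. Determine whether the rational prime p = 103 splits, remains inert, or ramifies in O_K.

inert

d = 89 ≡ 1 (mod 4), so O_K = ℤ[(1+√89)/2] and disc(K) = d = 89.
disc(K) = 89 is not divisible by 103; 103 is unramified.
Compute (89/103) via Euler: 89^((103-1)/2) mod 103 = 102, so (89/103) = -1.
d is a non-residue mod p, hence 103 remains inert in O_K.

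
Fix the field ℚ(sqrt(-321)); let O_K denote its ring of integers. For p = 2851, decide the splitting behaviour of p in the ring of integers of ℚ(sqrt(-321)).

d = -321 ≡ 3 (mod 4), so O_K = ℤ[√-321] and disc(K) = 4d = -1284.
2851 ∤ -1284, so 2851 is unramified.
Euler's criterion: (-321)^1425 mod 2851 = 2850. Thus (-321|2851) = -1.
Legendre symbol -1 ⇒ 2851 is inert.

2851 remains inert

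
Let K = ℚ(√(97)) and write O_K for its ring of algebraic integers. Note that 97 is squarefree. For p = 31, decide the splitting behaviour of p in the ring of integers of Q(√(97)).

split — (31) = 𝔭₁𝔭₂ with 𝔭₁ ≠ 𝔭₂

d = 97 ≡ 1 (mod 4), so O_K = ℤ[(1+√97)/2] and disc(K) = d = 97.
Since gcd(31, 97) = 1 the prime 31 does not ramify.
(97/31) = 4^15 mod 31 = 1, giving Legendre symbol 1.
(97/31) = 1, so 31 splits.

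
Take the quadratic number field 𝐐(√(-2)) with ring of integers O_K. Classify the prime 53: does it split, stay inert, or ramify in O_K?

p is inert

-2 mod 4 = 2, hence disc K = 4·(-2) = -8 and O_K = ℤ[√-2].
disc(K) = -8 is not divisible by 53; 53 is unramified.
Legendre symbol by Euler's criterion: (-2/53) ≡ (-2)^26 ≡ 52 (mod 53), i.e. (-2/53) = -1.
(-2/53) = -1, so 53 is inert.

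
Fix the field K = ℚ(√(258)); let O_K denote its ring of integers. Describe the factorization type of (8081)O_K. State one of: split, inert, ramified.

p is inert

Since 258 ≢ 1 mod 4, the ring of integers is ℤ[√258] with discriminant 4·258 = 1032.
disc(K) = 1032 is not divisible by 8081; 8081 is unramified.
(258/8081) = 258^4040 mod 8081 = 8080, giving Legendre symbol -1.
Legendre symbol -1 ⇒ 8081 is inert.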